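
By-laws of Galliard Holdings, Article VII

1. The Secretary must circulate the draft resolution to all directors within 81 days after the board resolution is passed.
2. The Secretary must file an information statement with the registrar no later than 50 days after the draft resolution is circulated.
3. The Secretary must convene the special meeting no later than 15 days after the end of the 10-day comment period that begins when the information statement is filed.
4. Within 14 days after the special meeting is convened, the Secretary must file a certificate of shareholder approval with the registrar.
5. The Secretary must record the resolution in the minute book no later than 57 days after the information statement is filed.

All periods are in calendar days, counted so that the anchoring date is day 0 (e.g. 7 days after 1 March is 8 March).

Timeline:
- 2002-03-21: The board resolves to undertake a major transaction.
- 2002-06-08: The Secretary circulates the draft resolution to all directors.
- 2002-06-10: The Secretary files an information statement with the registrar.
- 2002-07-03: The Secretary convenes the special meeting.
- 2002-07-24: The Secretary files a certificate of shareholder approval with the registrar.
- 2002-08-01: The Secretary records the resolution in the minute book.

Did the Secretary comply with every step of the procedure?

No

Step 1: 81 days after 2002-03-21 (when the board resolution is passed) is 2002-06-10; 2002-06-08 is within that limit.
Step 2: 50 days after 2002-06-08 (when the draft resolution is circulated) is 2002-07-28; done 2002-06-10 — timely.
Step 3: 15 days after 2002-06-20 (end of the 10-day comment period, which began when the information statement is filed on 2002-06-10) is 2002-07-05; done 2002-07-03 — timely.
Step 4: 14 days after 2002-07-03 (when the special meeting is convened) is 2002-07-17; 2002-07-24 misses that deadline by 7 days.
The analysis stops there.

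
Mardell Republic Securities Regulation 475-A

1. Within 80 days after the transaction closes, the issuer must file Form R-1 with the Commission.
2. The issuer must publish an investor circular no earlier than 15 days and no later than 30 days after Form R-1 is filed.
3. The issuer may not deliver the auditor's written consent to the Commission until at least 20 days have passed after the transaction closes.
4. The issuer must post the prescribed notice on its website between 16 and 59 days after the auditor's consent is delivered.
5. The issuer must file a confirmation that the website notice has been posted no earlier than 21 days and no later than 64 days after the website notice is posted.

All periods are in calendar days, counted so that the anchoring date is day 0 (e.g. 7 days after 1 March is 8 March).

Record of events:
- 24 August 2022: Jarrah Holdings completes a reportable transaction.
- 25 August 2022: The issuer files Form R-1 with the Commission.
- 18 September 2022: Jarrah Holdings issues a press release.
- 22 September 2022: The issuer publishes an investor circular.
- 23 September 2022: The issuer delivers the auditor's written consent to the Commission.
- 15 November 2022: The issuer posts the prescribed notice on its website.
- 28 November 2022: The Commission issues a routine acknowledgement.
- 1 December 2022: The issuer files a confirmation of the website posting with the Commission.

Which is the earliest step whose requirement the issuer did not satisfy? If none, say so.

Step 1: 80 days after 24 August 2022 (when the transaction closes) is 12 November 2022; 25 August 2022 is within that limit.
Step 2: the window is 15–30 days after 25 August 2022 (when Form R-1 is filed), so 9 September 2022 through 24 September 2022; done 22 September 2022 — within the window.
Step 3: the earliest permitted date is 20 days after 24 August 2022 (when the transaction closes), i.e. 13 September 2022; done 23 September 2022 — permitted.
Step 4: the window is 16–59 days after 23 September 2022 (when the auditor's consent is delivered), so 9 October 2022 through 21 November 2022; done 15 November 2022 — within the window.
Step 5: the window is 21–64 days after 15 November 2022 (when the website notice is posted), so 6 December 2022 through 18 January 2023; 1 December 2022 is 5 days too early.
Later steps need not be reached.

Step 5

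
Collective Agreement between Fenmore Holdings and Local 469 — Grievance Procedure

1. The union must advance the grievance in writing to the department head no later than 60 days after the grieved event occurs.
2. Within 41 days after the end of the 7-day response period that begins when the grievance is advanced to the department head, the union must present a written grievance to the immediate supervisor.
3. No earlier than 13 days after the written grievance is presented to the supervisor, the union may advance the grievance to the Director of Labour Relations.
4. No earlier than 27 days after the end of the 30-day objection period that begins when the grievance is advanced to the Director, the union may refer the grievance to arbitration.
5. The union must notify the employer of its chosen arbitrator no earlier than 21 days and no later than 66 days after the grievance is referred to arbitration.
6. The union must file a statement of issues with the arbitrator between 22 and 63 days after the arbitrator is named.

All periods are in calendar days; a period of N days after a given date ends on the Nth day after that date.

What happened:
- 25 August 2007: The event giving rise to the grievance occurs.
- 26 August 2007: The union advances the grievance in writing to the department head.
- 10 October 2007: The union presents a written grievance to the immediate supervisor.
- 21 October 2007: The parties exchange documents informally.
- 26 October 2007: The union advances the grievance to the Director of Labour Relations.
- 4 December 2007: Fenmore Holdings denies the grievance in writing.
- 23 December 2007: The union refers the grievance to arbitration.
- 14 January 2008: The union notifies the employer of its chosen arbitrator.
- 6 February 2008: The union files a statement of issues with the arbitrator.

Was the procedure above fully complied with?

(1) due by 25 August 2007 + 60 days = 24 October 2007; done 26 August 2007 — timely.
(2) due by 2 September 2007 + 41 days = 13 October 2007; completed 10 October 2007, before the deadline.
(3) permitted from 10 October 2007 + 13 days = 23 October 2007 onward; done 26 October 2007 — permitted.
(4) permitted from 25 November 2007 + 27 days = 22 December 2007 onward; done 23 December 2007, after the minimum wait.
(5) the permitted window runs from 23 December 2007 + 21 = 13 January 2008 to 23 December 2007 + 66 = 27 February 2008; done 14 January 2008 — within the window.
(6) the permitted window runs from 14 January 2008 + 22 = 5 February 2008 to 14 January 2008 + 63 = 17 March 2008; done 6 February 2008 — within the window.

Yes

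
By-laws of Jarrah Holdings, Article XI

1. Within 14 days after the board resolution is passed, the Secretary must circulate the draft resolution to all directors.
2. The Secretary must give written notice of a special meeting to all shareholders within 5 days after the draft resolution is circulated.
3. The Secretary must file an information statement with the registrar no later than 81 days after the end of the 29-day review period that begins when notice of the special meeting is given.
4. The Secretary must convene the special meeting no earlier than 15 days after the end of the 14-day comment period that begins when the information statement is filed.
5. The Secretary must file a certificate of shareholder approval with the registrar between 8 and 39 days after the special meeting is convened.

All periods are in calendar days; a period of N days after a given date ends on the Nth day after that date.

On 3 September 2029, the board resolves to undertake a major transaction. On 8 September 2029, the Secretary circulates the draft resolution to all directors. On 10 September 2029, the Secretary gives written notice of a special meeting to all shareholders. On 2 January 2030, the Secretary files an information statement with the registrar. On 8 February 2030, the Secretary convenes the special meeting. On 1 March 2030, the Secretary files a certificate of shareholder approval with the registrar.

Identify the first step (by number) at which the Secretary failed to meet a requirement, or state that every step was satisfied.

Step 3

Step 1: 14 days after 3 September 2029 (when the board resolution is passed) is 17 September 2029; completed 8 September 2029, before the deadline.
Step 2: 5 days after 8 September 2029 (when the draft resolution is circulated) is 13 September 2029; completed 10 September 2029, before the deadline.
Step 3: 81 days after 9 October 2029 (end of the 29-day review period, which began when notice of the special meeting is given on 10 September 2029) is 29 December 2029; not done until 2 January 2030, 4 days after the deadline.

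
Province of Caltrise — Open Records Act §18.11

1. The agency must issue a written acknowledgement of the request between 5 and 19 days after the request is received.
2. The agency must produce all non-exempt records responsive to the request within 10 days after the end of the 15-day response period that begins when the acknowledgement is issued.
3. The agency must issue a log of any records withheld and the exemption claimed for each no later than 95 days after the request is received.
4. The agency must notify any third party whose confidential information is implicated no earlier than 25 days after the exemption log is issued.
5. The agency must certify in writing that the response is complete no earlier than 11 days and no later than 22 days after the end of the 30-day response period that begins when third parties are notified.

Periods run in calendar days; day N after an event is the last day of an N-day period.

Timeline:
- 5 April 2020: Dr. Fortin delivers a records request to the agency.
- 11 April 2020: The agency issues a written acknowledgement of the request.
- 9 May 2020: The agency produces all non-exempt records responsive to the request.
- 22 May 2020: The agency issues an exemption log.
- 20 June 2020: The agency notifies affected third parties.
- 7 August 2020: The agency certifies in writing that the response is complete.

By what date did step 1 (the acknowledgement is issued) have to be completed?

Step 1 runs from 5 April 2020, when the request is received. The window is 5–19 days after 5 April 2020; it closes on 24 April 2020.

24 April 2020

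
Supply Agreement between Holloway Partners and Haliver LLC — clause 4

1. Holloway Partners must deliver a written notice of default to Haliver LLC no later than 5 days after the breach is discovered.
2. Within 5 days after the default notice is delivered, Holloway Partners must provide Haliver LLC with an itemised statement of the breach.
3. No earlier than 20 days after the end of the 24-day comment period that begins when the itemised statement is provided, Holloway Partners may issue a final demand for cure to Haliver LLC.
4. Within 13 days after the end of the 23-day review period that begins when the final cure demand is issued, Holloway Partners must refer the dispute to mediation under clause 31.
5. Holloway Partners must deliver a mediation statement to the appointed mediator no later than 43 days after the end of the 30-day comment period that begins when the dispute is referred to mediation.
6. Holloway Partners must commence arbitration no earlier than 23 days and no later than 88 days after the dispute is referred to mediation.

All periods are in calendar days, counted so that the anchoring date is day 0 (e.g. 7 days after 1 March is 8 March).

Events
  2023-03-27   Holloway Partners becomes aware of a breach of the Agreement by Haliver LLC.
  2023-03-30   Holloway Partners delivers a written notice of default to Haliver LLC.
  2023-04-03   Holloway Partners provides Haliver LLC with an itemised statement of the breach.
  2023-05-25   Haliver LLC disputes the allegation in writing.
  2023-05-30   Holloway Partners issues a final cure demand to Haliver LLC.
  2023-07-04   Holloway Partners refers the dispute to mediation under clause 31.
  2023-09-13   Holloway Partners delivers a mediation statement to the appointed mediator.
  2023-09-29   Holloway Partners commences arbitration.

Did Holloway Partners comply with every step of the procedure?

Step 1: 5 days after 2023-03-27 (when the breach is discovered) is 2023-04-01; completed 2023-03-30, before the deadline.
Step 2: 5 days after 2023-03-30 (when the default notice is delivered) is 2023-04-04; done 2023-04-03 — timely.
Step 3: the earliest permitted date is 20 days after 2023-04-27 (end of the 24-day comment period, which began when the itemised statement is provided on 2023-04-03), i.e. 2023-05-17; 2023-05-30 is on or after that date.
Step 4: 13 days after 2023-06-22 (end of the 23-day review period, which began when the final cure demand is issued on 2023-05-30) is 2023-07-05; completed 2023-07-04, before the deadline.
Step 5: 43 days after 2023-08-03 (end of the 30-day comment period, which began when the dispute is referred to mediation on 2023-07-04) is 2023-09-15; 2023-09-13 is within that limit.
Step 6: the window is 23–88 days after 2023-07-04 (when the dispute is referred to mediation), so 2023-07-27 through 2023-09-30; done 2023-09-29, which is between those dates.

Yes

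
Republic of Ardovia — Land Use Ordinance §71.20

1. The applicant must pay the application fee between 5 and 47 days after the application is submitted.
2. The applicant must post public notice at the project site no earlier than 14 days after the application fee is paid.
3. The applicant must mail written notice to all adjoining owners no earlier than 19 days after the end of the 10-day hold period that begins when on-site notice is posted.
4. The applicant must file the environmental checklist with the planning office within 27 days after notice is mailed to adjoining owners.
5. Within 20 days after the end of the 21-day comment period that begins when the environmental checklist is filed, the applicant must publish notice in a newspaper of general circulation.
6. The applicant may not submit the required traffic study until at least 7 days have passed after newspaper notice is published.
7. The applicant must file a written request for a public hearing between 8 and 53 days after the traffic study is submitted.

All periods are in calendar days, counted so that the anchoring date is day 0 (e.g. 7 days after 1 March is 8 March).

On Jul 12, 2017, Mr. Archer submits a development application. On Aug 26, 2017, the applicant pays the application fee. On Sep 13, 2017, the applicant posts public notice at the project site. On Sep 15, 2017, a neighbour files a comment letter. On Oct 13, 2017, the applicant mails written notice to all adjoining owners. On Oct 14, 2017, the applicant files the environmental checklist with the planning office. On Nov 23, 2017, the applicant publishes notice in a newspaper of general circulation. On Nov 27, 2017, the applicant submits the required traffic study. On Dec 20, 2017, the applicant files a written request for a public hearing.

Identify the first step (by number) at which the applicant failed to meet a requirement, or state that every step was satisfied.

Step 6

Step 1: the window is 5–47 days after Jul 12, 2017 (when the application is submitted), so Jul 17, 2017 through Aug 28, 2017; Aug 26, 2017 falls inside that range.
Step 2: the earliest permitted date is 14 days after Aug 26, 2017 (when the application fee is paid), i.e. Sep 9, 2017; done Sep 13, 2017 — permitted.
Step 3: the earliest permitted date is 19 days after Sep 23, 2017 (end of the 10-day hold period, which began when on-site notice is posted on Sep 13, 2017), i.e. Oct 12, 2017; done Oct 13, 2017, after the minimum wait.
Step 4: 27 days after Oct 13, 2017 (when notice is mailed to adjoining owners) is Nov 9, 2017; done Oct 14, 2017 — timely.
Step 5: 20 days after Nov 4, 2017 (end of the 21-day comment period, which began when the environmental checklist is filed on Oct 14, 2017) is Nov 24, 2017; Nov 23, 2017 is within that limit.
Step 6: the earliest permitted date is 7 days after Nov 23, 2017 (when newspaper notice is published), i.e. Nov 30, 2017; Nov 27, 2017 is 3 days before the earliest permitted date.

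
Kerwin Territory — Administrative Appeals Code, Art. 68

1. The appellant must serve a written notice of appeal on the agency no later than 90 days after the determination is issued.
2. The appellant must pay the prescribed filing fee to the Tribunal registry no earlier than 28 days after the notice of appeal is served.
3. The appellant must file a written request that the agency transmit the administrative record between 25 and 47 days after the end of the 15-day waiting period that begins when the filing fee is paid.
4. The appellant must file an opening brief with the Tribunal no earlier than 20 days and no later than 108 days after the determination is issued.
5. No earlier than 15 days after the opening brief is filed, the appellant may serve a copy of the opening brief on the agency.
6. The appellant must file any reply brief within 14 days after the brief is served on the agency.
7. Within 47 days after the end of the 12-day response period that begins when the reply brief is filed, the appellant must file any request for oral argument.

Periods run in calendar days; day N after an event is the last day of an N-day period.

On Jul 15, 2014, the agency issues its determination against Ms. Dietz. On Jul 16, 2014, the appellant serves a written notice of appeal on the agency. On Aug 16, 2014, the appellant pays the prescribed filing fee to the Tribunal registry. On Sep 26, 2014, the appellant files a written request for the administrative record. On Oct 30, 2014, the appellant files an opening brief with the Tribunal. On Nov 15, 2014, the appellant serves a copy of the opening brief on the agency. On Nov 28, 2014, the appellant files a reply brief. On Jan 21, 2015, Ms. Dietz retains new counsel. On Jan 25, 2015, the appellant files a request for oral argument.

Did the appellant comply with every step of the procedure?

Yes

(1) due by Jul 15, 2014 + 90 days = Oct 13, 2014; Jul 16, 2014 is within that limit.
(2) permitted from Jul 16, 2014 + 28 days = Aug 13, 2014 onward; done Aug 16, 2014, after the minimum wait.
(3) the permitted window runs from Aug 31, 2014 + 25 = Sep 25, 2014 to Aug 31, 2014 + 47 = Oct 17, 2014; done Sep 26, 2014, which is between those dates.
(4) the permitted window runs from Jul 15, 2014 + 20 = Aug 4, 2014 to Jul 15, 2014 + 108 = Oct 31, 2014; done Oct 30, 2014, which is between those dates.
(5) permitted from Oct 30, 2014 + 15 days = Nov 14, 2014 onward; done Nov 15, 2014, after the minimum wait.
(6) due by Nov 15, 2014 + 14 days = Nov 29, 2014; completed Nov 28, 2014, before the deadline.
(7) due by Dec 10, 2014 + 47 days = Jan 26, 2015; completed Jan 25, 2015, before the deadline.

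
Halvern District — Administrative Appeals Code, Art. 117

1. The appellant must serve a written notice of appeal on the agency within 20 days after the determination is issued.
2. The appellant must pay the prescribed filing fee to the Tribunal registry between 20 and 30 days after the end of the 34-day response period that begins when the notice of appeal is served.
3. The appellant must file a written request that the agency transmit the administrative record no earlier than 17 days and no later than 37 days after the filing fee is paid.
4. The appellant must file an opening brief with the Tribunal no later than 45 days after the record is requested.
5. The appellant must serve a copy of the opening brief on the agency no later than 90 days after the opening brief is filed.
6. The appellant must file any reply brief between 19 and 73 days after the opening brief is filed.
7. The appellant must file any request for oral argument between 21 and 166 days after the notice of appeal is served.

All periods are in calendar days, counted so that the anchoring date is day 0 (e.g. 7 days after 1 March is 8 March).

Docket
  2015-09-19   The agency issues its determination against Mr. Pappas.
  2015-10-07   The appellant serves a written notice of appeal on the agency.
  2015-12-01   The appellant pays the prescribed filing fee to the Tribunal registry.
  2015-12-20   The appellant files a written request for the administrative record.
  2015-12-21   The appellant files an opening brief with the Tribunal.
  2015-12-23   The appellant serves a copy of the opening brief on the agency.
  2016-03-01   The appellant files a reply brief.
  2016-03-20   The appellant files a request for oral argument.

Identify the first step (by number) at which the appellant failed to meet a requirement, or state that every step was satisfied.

None — every step was satisfied

(1) due by 2015-09-19 + 20 days = 2015-10-09; completed 2015-10-07, before the deadline.
(2) the permitted window runs from 2015-11-10 + 20 = 2015-11-30 to 2015-11-10 + 30 = 2015-12-10; done 2015-12-01, which is between those dates.
(3) the permitted window runs from 2015-12-01 + 17 = 2015-12-18 to 2015-12-01 + 37 = 2016-01-07; done 2015-12-20, which is between those dates.
(4) due by 2015-12-20 + 45 days = 2016-02-03; completed 2015-12-21, before the deadline.
(5) due by 2015-12-21 + 90 days = 2016-03-20; done 2015-12-23 — timely.
(6) the permitted window runs from 2015-12-21 + 19 = 2016-01-09 to 2015-12-21 + 73 = 2016-03-03; 2016-03-01 falls inside that range.
(7) the permitted window runs from 2015-10-07 + 21 = 2015-10-28 to 2015-10-07 + 166 = 2016-03-21; done 2016-03-20 — within the window.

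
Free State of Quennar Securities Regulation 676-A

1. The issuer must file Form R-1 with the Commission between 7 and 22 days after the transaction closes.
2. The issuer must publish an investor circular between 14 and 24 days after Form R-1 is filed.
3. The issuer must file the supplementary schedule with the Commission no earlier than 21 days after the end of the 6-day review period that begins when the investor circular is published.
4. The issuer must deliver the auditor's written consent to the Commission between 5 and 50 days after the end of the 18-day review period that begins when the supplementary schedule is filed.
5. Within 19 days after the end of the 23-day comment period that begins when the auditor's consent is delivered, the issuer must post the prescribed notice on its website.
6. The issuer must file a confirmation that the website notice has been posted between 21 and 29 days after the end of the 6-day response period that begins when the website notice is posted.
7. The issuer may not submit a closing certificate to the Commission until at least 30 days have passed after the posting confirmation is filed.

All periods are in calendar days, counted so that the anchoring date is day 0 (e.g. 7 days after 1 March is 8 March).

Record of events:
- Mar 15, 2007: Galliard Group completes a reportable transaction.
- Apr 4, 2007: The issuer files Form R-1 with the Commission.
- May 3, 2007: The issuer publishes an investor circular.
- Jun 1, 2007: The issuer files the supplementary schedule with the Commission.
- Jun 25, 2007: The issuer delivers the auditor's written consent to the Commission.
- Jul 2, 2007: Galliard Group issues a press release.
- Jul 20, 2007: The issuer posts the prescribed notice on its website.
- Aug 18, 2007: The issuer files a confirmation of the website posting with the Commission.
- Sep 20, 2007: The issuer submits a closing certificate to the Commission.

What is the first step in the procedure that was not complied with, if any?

Step 1 — 7 and 22 days from Mar 15, 2007 (when the transaction closes) are Mar 22, 2007 and Apr 6, 2007 respectively; done Apr 4, 2007 — within the window.
Step 2 — 14 and 24 days from Apr 4, 2007 (when Form R-1 is filed) are Apr 18, 2007 and Apr 28, 2007 respectively; May 3, 2007 is 5 days past the end of the window.
The analysis stops there.

Step 2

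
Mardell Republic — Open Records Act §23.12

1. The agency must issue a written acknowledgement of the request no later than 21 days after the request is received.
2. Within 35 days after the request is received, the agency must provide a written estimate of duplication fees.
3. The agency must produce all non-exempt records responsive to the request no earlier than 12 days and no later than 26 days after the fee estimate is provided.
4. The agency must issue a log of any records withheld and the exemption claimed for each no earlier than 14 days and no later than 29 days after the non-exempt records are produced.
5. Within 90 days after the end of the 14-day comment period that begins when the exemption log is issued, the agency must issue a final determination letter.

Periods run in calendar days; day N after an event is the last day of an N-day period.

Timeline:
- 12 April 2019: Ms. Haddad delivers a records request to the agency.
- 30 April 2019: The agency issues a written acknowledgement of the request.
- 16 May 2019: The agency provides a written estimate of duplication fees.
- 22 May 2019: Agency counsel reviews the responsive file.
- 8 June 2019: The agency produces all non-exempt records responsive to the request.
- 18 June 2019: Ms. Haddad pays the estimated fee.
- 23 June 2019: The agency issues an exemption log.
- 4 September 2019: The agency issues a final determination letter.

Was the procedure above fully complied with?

Step 1: 21 days after 12 April 2019 (when the request is received) is 3 May 2019; 30 April 2019 is within that limit.
Step 2: 35 days after 12 April 2019 (when the request is received) is 17 May 2019; completed 16 May 2019, before the deadline.
Step 3: the window is 12–26 days after 16 May 2019 (when the fee estimate is provided), so 28 May 2019 through 11 June 2019; 8 June 2019 falls inside that range.
Step 4: the window is 14–29 days after 8 June 2019 (when the non-exempt records are produced), so 22 June 2019 through 7 July 2019; done 23 June 2019, which is between those dates.
Step 5: 90 days after 7 July 2019 (end of the 14-day comment period, which began when the exemption log is issued on 23 June 2019) is 5 October 2019; completed 4 September 2019, before the deadline.

Yes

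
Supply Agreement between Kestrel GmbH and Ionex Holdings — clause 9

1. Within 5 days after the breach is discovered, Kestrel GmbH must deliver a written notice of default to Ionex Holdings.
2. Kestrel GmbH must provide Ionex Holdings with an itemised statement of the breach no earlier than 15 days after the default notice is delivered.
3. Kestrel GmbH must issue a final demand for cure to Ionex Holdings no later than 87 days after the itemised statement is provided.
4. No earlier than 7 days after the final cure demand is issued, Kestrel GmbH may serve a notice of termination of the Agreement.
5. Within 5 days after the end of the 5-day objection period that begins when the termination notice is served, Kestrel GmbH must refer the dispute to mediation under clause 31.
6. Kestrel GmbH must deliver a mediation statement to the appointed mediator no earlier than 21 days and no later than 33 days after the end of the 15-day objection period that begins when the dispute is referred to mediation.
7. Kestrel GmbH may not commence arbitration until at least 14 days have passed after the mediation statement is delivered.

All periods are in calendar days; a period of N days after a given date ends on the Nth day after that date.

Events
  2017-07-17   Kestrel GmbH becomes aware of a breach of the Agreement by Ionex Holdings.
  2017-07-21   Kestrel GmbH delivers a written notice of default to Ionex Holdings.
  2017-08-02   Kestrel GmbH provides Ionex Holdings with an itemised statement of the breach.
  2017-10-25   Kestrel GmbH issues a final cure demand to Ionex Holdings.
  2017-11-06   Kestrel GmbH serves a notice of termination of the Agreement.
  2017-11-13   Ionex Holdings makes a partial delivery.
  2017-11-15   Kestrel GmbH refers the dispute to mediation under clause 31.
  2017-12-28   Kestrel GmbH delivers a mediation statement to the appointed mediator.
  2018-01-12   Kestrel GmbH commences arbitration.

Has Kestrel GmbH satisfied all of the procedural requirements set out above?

No

Step 1 — counting 5 days from 2017-07-17 (when the breach is discovered) gives a deadline of 2017-07-22; completed 2017-07-21, before the deadline.
Step 2 — must wait 15 days from 2017-07-21 (when the default notice is delivered), so not before 2017-08-05; done 2017-08-02 — 3 days too early.
The analysis stops there.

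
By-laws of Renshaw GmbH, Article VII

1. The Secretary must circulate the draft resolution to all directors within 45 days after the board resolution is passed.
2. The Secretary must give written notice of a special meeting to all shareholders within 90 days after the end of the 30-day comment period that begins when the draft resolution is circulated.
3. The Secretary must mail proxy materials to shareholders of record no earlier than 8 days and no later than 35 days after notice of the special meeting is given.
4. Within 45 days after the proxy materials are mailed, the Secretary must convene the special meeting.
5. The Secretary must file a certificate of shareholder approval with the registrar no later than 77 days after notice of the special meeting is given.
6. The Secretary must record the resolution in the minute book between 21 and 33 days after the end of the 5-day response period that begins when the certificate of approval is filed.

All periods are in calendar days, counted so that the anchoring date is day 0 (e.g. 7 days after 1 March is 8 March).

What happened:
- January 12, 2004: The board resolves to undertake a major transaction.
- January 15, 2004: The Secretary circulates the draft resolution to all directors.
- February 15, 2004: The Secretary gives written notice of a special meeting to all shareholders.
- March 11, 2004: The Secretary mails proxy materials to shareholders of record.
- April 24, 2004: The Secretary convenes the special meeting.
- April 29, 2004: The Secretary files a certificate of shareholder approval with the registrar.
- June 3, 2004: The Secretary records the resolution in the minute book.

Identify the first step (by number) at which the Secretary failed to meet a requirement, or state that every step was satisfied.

None — every step was satisfied

Step 1: 45 days after January 12, 2004 (when the board resolution is passed) is February 26, 2004; January 15, 2004 is within that limit.
Step 2: 90 days after February 14, 2004 (end of the 30-day comment period, which began when the draft resolution is circulated on January 15, 2004) is May 14, 2004; completed February 15, 2004, before the deadline.
Step 3: the window is 8–35 days after February 15, 2004 (when notice of the special meeting is given), so February 23, 2004 through March 21, 2004; done March 11, 2004, which is between those dates.
Step 4: 45 days after March 11, 2004 (when the proxy materials are mailed) is April 25, 2004; April 24, 2004 is within that limit.
Step 5: 77 days after February 15, 2004 (when notice of the special meeting is given) is May 2, 2004; done April 29, 2004 — timely.
Step 6: the window is 21–33 days after May 4, 2004 (end of the 5-day response period, which began when the certificate of approval is filed on April 29, 2004), so May 25, 2004 through June 6, 2004; June 3, 2004 falls inside that range.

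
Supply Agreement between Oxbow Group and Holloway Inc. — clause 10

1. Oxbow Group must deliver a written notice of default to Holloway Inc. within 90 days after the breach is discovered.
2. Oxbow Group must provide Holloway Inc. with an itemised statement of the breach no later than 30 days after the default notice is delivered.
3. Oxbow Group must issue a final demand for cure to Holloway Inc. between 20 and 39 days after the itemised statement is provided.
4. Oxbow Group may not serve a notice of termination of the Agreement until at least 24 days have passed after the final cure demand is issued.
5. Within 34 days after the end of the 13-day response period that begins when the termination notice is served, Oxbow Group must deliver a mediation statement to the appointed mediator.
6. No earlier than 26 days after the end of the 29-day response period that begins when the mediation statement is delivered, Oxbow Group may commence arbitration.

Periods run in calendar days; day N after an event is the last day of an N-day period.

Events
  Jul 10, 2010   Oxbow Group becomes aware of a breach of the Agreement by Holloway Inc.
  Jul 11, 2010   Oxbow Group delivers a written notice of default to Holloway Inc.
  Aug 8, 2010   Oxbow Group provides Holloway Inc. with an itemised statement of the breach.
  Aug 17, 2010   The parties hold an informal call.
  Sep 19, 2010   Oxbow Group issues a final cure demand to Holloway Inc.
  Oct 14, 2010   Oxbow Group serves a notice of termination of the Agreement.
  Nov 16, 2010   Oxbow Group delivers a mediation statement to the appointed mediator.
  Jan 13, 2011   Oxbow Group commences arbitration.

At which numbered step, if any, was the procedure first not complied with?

Step 1 — counting 90 days from Jul 10, 2010 (when the breach is discovered) gives a deadline of Oct 8, 2010; done Jul 11, 2010 — timely.
Step 2 — counting 30 days from Jul 11, 2010 (when the default notice is delivered) gives a deadline of Aug 10, 2010; Aug 8, 2010 is within that limit.
Step 3 — 20 and 39 days from Aug 8, 2010 (when the itemised statement is provided) are Aug 28, 2010 and Sep 16, 2010 respectively; done Sep 19, 2010 — 3 days after the window closed.
The procedure was therefore not followed at step 3.

Step 3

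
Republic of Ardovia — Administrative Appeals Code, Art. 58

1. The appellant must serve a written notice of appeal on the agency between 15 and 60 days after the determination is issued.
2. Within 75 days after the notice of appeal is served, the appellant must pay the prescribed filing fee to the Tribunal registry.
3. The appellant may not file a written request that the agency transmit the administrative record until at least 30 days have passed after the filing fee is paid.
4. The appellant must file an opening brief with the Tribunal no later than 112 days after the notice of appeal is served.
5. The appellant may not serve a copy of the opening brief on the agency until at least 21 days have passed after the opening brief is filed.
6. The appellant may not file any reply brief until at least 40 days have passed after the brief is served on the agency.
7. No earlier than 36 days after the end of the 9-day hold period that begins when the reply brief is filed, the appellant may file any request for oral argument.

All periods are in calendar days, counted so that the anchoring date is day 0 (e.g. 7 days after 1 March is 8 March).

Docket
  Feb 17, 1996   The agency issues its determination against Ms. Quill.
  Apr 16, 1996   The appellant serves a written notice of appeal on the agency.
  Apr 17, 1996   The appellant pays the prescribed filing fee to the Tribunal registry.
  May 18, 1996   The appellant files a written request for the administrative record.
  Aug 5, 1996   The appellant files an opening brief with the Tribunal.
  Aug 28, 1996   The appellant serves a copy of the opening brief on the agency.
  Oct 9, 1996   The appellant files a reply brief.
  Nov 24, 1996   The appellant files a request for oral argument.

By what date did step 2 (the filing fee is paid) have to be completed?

Step 2 runs from Apr 16, 1996, when the notice of appeal is served. 75 days after Apr 16, 1996 is Jun 30, 1996.

Jun 30, 1996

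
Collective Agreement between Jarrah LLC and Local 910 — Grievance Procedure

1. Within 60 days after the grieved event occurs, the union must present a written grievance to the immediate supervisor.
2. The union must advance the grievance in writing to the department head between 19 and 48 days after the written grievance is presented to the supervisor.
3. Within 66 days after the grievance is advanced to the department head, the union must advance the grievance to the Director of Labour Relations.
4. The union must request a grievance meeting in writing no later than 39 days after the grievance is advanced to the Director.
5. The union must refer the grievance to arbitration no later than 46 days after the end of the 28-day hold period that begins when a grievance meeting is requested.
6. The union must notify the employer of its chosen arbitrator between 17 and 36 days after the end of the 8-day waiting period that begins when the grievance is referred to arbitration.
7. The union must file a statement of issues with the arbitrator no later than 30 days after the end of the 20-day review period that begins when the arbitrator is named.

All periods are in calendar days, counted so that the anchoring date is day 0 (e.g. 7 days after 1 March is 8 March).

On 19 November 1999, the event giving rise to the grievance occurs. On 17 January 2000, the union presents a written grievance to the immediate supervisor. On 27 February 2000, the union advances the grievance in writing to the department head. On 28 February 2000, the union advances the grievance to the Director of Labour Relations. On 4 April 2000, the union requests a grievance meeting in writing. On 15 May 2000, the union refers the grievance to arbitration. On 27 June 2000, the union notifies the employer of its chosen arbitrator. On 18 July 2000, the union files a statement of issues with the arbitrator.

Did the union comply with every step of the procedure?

Yes

Step 1 — counting 60 days from 19 November 1999 (when the grieved event occurs) gives a deadline of 18 January 2000; done 17 January 2000 — timely.
Step 2 — 19 and 48 days from 17 January 2000 (when the written grievance is presented to the supervisor) are 5 February 2000 and 5 March 2000 respectively; done 27 February 2000 — within the window.
Step 3 — counting 66 days from 27 February 2000 (when the grievance is advanced to the department head) gives a deadline of 3 May 2000; done 28 February 2000 — timely.
Step 4 — counting 39 days from 28 February 2000 (when the grievance is advanced to the Director) gives a deadline of 7 April 2000; done 4 April 2000 — timely.
Step 5 — counting 46 days from 2 May 2000 (end of the 28-day hold period, which began when a grievance meeting is requested on 4 April 2000) gives a deadline of 17 June 2000; completed 15 May 2000, before the deadline.
Step 6 — 17 and 36 days from 23 May 2000 (end of the 8-day waiting period, which began when the grievance is referred to arbitration on 15 May 2000) are 9 June 2000 and 28 June 2000 respectively; done 27 June 2000, which is between those dates.
Step 7 — counting 30 days from 17 July 2000 (end of the 20-day review period, which began when the arbitrator is named on 27 June 2000) gives a deadline of 16 August 2000; 18 July 2000 is within that limit.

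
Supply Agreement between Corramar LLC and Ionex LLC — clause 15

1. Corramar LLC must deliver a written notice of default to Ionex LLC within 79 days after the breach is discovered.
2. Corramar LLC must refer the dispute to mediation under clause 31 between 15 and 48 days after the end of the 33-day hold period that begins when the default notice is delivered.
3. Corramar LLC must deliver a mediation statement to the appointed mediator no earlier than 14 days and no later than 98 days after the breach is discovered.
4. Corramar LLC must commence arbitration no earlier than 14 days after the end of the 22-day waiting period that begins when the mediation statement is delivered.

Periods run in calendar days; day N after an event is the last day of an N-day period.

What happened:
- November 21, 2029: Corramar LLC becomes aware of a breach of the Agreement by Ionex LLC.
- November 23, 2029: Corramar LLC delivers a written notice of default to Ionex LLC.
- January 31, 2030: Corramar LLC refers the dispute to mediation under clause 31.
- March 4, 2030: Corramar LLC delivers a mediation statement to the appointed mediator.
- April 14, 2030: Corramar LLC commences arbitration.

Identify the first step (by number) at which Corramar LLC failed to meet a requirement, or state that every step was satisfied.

(1) due by November 21, 2029 + 79 days = February 8, 2030; completed November 23, 2029, before the deadline.
(2) the permitted window runs from December 26, 2029 + 15 = January 10, 2030 to December 26, 2029 + 48 = February 12, 2030; done January 31, 2030, which is between those dates.
(3) the permitted window runs from November 21, 2029 + 14 = December 5, 2029 to November 21, 2029 + 98 = February 27, 2030; March 4, 2030 is 5 days past the end of the window.
No need to go further; step 3 was not satisfied.

Step 3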